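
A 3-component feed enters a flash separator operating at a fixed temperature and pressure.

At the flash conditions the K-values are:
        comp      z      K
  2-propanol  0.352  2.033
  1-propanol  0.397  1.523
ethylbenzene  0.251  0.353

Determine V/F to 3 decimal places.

V/F = 0.814

Material balance + equilibrium reduce to Σ zᵢ(Kᵢ−1)/(1+V/F(Kᵢ−1)) = 0.
Feasibility: ΣzᵢKᵢ = 1.409, Σzᵢ/Kᵢ = 1.145 — both > 1, two phases present.
Iterate (Newton) starting at V/F = 0.66:
  V/F = 0.660: g = 0.0871, g' = -0.513 → V/F = 0.830
  V/F = 0.830: g = -0.0101, g' = -0.652 → V/F = 0.814
Converged at V/F = 0.814.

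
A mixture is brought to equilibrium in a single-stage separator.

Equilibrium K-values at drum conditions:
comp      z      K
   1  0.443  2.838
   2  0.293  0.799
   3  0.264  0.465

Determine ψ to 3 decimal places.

Rachford–Rice: g(ψ) = Σ zᵢ(Kᵢ−1)/(1+ψ(Kᵢ−1)) = 0.
Check two-phase: ΣzᵢKᵢ = 1.614 > 1 and Σzᵢ/Kᵢ = 1.091 > 1, so g(0) = 0.614 > 0 and g(1) = -0.091 < 0.
Newton–Raphson from ψ = 0.39:
  ψ = 0.390: g = 0.2319, g' = -0.642 → ψ = 0.751
  ψ = 0.751: g = 0.0366, g' = -0.492 → ψ = 0.825
Converged at ψ = 0.825.

ψ = 0.825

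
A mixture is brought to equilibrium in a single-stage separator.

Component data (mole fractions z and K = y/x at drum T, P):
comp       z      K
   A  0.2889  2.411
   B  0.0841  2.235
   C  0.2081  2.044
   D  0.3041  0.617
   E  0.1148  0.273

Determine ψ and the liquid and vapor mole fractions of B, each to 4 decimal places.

Material balance + equilibrium reduce to Σ zᵢ(Kᵢ−1)/(1+ψ(Kᵢ−1)) = 0.
g(0) = ΣzᵢKᵢ − 1 = 0.5288 and g(1) = 1 − Σzᵢ/Kᵢ = -0.1726, so a root lies in (0, 1).
Newton iteration, ψ⁰ = 0.5:
  ψ = 0.5000: g = 0.17079, g' = -0.5627 → ψ = 0.8035
  ψ = 0.8035: g = -0.00763, g' = -0.6697 → ψ = 0.7921
  ψ = 0.7921: g = -0.00007, g' = -0.6582 → ψ = 0.7920
Converged at ψ = 0.7920.
Compositions from xᵢ = zᵢ/(1+ψ(Kᵢ−1)), yᵢ = Kᵢxᵢ:
  A: x = 0.1364, y = 0.3289
  B: x = 0.0425, y = 0.0950
  C: x = 0.1139, y = 0.2328
  D: x = 0.4365, y = 0.2693
  E: x = 0.2706, y = 0.0739

ψ = 0.7920, x_B = 0.0425, y_B = 0.0950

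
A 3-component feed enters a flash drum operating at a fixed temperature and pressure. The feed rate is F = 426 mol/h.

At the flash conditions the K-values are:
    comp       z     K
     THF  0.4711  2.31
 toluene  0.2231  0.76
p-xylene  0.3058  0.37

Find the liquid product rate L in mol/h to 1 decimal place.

L = 190.1 mol/h

Iterate (Newton) starting at ψ = 0.32:
  ψ = 0.3200: g = 0.13555, g' = -0.6069 → ψ = 0.5434
  ψ = 0.5434: g = 0.00602, g' = -0.5735 → ψ = 0.5539
  ψ = 0.5539: g = -0.00001, g' = -0.5749 → ψ = 0.5538
Converged at ψ = 0.5538.
Then V = ψ·F = 0.5538·426 = 235.9 mol/h and L = F − V = 190.1 mol/h.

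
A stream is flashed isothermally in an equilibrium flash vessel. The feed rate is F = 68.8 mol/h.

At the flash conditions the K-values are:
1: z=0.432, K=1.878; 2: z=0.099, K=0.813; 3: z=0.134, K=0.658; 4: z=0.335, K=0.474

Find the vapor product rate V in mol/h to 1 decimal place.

Let ψ = V/F and solve Σ zᵢ(Kᵢ−1)/(1+ψ(Kᵢ−1)) = 0.
g(0) = ΣzᵢKᵢ − 1 = 0.139 and g(1) = 1 − Σzᵢ/Kᵢ = -0.262, so a root lies in (0, 1).
Newton–Raphson from ψ = 0.5:
  ψ = 0.500: g = -0.0512, g' = -0.358 → ψ = 0.357
  ψ = 0.357: g = -0.0003, g' = -0.358 → ψ = 0.356
Converged at ψ = 0.356.
Then V = ψ·F = 0.3564·68.8 = 24.5 mol/h and L = F − V = 44.3 mol/h.

V = 24.5 mol/h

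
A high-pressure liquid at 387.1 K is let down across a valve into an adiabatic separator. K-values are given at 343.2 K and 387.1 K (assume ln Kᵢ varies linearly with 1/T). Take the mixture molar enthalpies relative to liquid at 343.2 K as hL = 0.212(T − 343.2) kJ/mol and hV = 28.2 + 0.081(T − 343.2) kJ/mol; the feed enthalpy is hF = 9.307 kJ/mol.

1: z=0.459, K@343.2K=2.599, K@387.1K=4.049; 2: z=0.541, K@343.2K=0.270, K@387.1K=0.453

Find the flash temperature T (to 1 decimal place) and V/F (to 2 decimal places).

T = 345.8 K, V/F = 0.31

Adiabatic flash: solve Rachford–Rice at each trial T, then check hF = ψ·hV(T) + (1−ψ)·hL(T).
  T = 343.2 K: K = (2.599, 0.270), RR gives ψ = 0.290, H_out = 8.190 kJ/mol
  T = 387.1 K: K = (4.049, 0.453), RR gives ψ = 0.662, H_out = 24.161 kJ/mol
  T = 365.1 K: K = (3.286, 0.355), RR gives ψ = 0.475, H_out = 16.674 kJ/mol
  T = 354.1 K: K = (2.931, 0.311), RR gives ψ = 0.386, H_out = 12.639 kJ/mol
  T = 348.6 K: K = (2.761, 0.290), RR gives ψ = 0.339, H_out = 10.468 kJ/mol
  T = 345.9 K: K = (2.680, 0.280), RR gives ψ = 0.315, H_out = 9.350 kJ/mol
  T = 344.5 K: K = (2.638, 0.275), RR gives ψ = 0.302, H_out = 8.754 kJ/mol
Linear interpolation between T = 344.5 (H_out = 8.754) and T = 345.9 (H_out = 9.350) on hF = 9.307 gives T ≈ 345.8 K, at which ψ = 0.31.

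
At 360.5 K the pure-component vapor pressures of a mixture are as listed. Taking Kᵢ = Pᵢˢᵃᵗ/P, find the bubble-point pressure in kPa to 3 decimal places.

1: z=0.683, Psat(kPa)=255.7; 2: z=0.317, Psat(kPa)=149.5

At the bubble point ψ → 0, so ΣzᵢKᵢ = 1 with Kᵢ = Pᵢˢᵃᵗ/P ⇒ P = ΣzᵢPᵢˢᵃᵗ.
P = 0.683·255.7 + 0.317·149.5 = 222.035 kPa

Pbub = 222.035 kPa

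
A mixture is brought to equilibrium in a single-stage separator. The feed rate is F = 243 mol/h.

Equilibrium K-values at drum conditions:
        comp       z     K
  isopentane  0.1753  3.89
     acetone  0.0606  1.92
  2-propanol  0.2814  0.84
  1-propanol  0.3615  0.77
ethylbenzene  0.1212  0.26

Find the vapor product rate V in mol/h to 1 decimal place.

V = 101.4 mol/h

Iterate (Newton) starting at ψ = 0.5:
  ψ = 0.5000: g = -0.03986, g' = -0.4691 → ψ = 0.4150
  ψ = 0.4150: g = 0.00109, g' = -0.4994 → ψ = 0.4172
Converged at ψ = 0.4172.
Then V = ψ·F = 0.4172·243 = 101.4 mol/h and L = F − V = 141.6 mol/h.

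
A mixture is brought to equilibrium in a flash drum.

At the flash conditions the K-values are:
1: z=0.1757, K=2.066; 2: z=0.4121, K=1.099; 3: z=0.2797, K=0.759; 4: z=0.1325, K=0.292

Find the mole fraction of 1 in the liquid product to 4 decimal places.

Material balance + equilibrium reduce to Σ zᵢ(Kᵢ−1)/(1+ψ(Kᵢ−1)) = 0.
Check two-phase: ΣzᵢKᵢ = 1.0669 > 1 and Σzᵢ/Kᵢ = 1.2823 > 1, so g(0) = 0.0669 > 0 and g(1) = -0.2823 < 0.
Newton iteration, ψ⁰ = 0.5:
  ψ = 0.5000: g = -0.06081, g' = -0.2688 → ψ = 0.2738
  ψ = 0.2738: g = -0.00383, g' = -0.2443 → ψ = 0.2581
Converged at ψ = 0.2581.
Compositions from xᵢ = zᵢ/(1+ψ(Kᵢ−1)), yᵢ = Kᵢxᵢ:
  1: x = 0.1378, y = 0.2847
  2: x = 0.4018, y = 0.4416
  3: x = 0.2983, y = 0.2264
  4: x = 0.1621, y = 0.0473

x_1 = 0.1378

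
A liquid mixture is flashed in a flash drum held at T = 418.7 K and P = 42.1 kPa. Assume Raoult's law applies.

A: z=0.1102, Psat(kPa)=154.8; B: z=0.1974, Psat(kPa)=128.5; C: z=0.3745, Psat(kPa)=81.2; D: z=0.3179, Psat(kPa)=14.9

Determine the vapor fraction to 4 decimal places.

Raoult's law: Kᵢ = Pᵢˢᵃᵗ/P = Pᵢˢᵃᵗ/42.1.
  K_A = 154.8/42.1 = 3.676960, K_B = 128.5/42.1 = 3.052257, K_C = 81.2/42.1 = 1.928741, K_D = 14.9/42.1 = 0.353919
Newton iteration, ψ⁰ = 0.5:
  ψ = 0.5000: g = 0.26021, g' = -0.7871 → ψ = 0.8306
  ψ = 0.8306: g = -0.00559, g' = -0.9106 → ψ = 0.8244
Converged at ψ = 0.8244.

ψ = 0.8244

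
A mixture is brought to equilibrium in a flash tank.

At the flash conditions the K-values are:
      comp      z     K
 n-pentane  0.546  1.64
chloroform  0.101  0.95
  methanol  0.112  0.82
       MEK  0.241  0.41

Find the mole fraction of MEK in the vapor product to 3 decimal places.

Let ψ = V/F and solve Σ zᵢ(Kᵢ−1)/(1+ψ(Kᵢ−1)) = 0.
Check two-phase: ΣzᵢKᵢ = 1.182 > 1 and Σzᵢ/Kᵢ = 1.164 > 1, so g(0) = 0.182 > 0 and g(1) = -0.164 < 0.
Newton iteration, ψ⁰ = 0.5:
  ψ = 0.500: g = 0.0357, g' = -0.302 → ψ = 0.618
  ψ = 0.618: g = -0.0014, g' = -0.328 → ψ = 0.614
Converged at ψ = 0.614.
Compositions from xᵢ = zᵢ/(1+ψ(Kᵢ−1)), yᵢ = Kᵢxᵢ:
  n-pentane: x = 0.392, y = 0.643
  chloroform: x = 0.104, y = 0.099
  methanol: x = 0.126, y = 0.103
  MEK: x = 0.378, y = 0.155

y_MEK = 0.155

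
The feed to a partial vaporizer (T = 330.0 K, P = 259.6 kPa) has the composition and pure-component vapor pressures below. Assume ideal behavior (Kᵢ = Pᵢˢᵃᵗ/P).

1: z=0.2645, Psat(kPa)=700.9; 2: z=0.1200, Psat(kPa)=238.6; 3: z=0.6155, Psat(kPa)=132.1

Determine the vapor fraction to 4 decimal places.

Raoult's law: Kᵢ = Pᵢˢᵃᵗ/P = Pᵢˢᵃᵗ/259.6.
  K_1 = 700.9/259.6 = 2.699923, K_2 = 238.6/259.6 = 0.919106, K_3 = 132.1/259.6 = 0.508860
Material balance + equilibrium reduce to Σ zᵢ(Kᵢ−1)/(1+ψ(Kᵢ−1)) = 0.
Check two-phase: ΣzᵢKᵢ = 1.1376 > 1 and Σzᵢ/Kᵢ = 1.4381 > 1, so g(0) = 0.1376 > 0 and g(1) = -0.4381 < 0.
Iterate (Newton) starting at ψ = 0.5:
  ψ = 0.5000: g = -0.16776, g' = -0.4850 → ψ = 0.1541
  ψ = 0.1541: g = 0.01940, g' = -0.6545 → ψ = 0.1838
  ψ = 0.1838: g = 0.00046, g' = -0.6240 → ψ = 0.1845
Converged at ψ = 0.1845.

ψ = 0.1845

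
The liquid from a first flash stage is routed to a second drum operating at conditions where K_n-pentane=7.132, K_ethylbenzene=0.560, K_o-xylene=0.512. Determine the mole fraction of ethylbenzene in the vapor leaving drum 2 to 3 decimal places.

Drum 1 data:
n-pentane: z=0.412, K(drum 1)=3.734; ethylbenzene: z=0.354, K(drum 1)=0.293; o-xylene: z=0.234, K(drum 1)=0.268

y_ethylbenzene (drum 2) = 0.310

Drum 1:
Rachford–Rice: g(ψ₁) = Σ zᵢ(Kᵢ−1)/(1+ψ₁(Kᵢ−1)) = 0.
Check two-phase: ΣzᵢKᵢ = 1.705 > 1 and Σzᵢ/Kᵢ = 2.192 > 1, so g(0) = 0.705 > 0 and g(1) = -1.192 < 0.
Newton–Raphson from ψ₁ = 0.44:
  ψ₁ = 0.440: g = -0.1046, g' = -1.280 → ψ₁ = 0.358
  ψ₁ = 0.358: g = 0.0017, g' = -1.334 → ψ₁ = 0.360
Converged at ψ₁ = 0.360.
Drum-1 compositions:
  n-pentane: x = 0.208, y = 0.776
  ethylbenzene: x = 0.475, y = 0.139
  o-xylene: x = 0.318, y = 0.085
Drum-2 feed = drum-1 liquid: z₂ = (0.2078, 0.4747, 0.3176).
Drum 2:
Rachford–Rice: g(ψ₂) = Σ zᵢ(Kᵢ−1)/(1+ψ₂(Kᵢ−1)) = 0.
Feasibility: ΣzᵢKᵢ = 1.910, Σzᵢ/Kᵢ = 1.497 — both > 1, two phases present.
Newton iteration, ψ₂⁰ = 0.55:
  ψ₂ = 0.550: g = -0.1960, g' = -0.710 → ψ₂ = 0.274
  ψ₂ = 0.274: g = 0.0591, g' = -1.308 → ψ₂ = 0.319
  ψ₂ = 0.319: g = 0.0044, g' = -1.124 → ψ₂ = 0.323
Converged at ψ₂ = 0.323.
  n-pentane: x = 0.070, y = 0.497
  ethylbenzene: x = 0.553, y = 0.310
  o-xylene: x = 0.377, y = 0.193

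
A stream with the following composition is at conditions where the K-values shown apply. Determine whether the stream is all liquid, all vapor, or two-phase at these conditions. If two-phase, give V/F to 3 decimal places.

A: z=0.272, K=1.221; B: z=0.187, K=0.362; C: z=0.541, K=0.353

ΣzᵢKᵢ = 0.591; Σzᵢ/Kᵢ = 2.272.
Since ΣzᵢKᵢ < 1 the mixture is below its bubble point — single liquid phase.

all liquid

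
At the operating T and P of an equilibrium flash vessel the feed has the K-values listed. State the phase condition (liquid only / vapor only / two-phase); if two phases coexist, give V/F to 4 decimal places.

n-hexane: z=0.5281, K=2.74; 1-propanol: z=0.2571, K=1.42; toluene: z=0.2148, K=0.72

vapor only

ΣzᵢKᵢ = 1.9667; Σzᵢ/Kᵢ = 0.6721.
Since Σzᵢ/Kᵢ < 1 the mixture is above its dew point — single vapor phase.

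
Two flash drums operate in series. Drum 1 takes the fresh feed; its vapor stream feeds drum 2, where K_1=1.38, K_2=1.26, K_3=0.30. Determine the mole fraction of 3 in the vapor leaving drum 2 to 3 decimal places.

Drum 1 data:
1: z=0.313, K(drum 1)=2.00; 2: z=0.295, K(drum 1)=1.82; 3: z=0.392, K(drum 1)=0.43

Drum 1:
Rachford–Rice: g(ψ₁) = Σ zᵢ(Kᵢ−1)/(1+ψ₁(Kᵢ−1)) = 0.
Check two-phase: ΣzᵢKᵢ = 1.331 > 1 and Σzᵢ/Kᵢ = 1.230 > 1, so g(0) = 0.331 > 0 and g(1) = -0.230 < 0.
Iterate (Newton) starting at ψ₁ = 0.59:
  ψ₁ = 0.590: g = 0.0232, g' = -0.503 → ψ₁ = 0.636
Converged at ψ₁ = 0.636.
Drum-1 compositions:
  1: x = 0.191, y = 0.383
  2: x = 0.194, y = 0.353
  3: x = 0.615, y = 0.264
Drum-2 feed = drum-1 vapor: z₂ = (0.3827, 0.3529, 0.2643).
Drum 2:
Let ψ₂ = V/F and solve Σ zᵢ(Kᵢ−1)/(1+ψ₂(Kᵢ−1)) = 0.
Feasibility: ΣzᵢKᵢ = 1.052, Σzᵢ/Kᵢ = 1.439 — both > 1, two phases present.
Newton–Raphson from ψ₂ = 0.5:
  ψ₂ = 0.500: g = -0.0812, g' = -0.364 → ψ₂ = 0.277
  ψ₂ = 0.277: g = -0.0123, g' = -0.265 → ψ₂ = 0.230
  ψ₂ = 0.230: g = -0.0003, g' = -0.252 → ψ₂ = 0.229
Converged at ψ₂ = 0.229.
  1: x = 0.352, y = 0.486
  2: x = 0.333, y = 0.420
  3: x = 0.315, y = 0.094

y_3 (drum 2) = 0.094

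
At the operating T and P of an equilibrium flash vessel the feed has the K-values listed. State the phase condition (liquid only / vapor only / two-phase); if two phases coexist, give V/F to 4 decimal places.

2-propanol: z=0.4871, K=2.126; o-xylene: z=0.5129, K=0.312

ΣzᵢKᵢ = 1.1956; Σzᵢ/Kᵢ = 1.8730.
Both exceed 1, so a two-phase solution exists.
Let ψ = V/F and solve Σ zᵢ(Kᵢ−1)/(1+ψ(Kᵢ−1)) = 0.
Binary case is linear: z₁(K₁−1)(1+ψ(K₂−1)) + z₂(K₂−1)(1+ψ(K₁−1)) = 0
⇒ ψ = [z₁(K₁−1)+z₂(K₂−1)] / [−(K₁−1)(K₂−1)] = 0.19560/0.77469 = 0.2525

two-phase, V/F = 0.2525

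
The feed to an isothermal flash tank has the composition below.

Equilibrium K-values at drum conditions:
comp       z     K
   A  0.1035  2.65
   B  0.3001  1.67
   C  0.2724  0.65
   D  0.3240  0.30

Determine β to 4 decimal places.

β = 0.0861

Rachford–Rice: g(β) = Σ zᵢ(Kᵢ−1)/(1+β(Kᵢ−1)) = 0.
Feasibility: ΣzᵢKᵢ = 1.0497, Σzᵢ/Kᵢ = 1.7178 — both > 1, two phases present.
Newton iteration, β⁰ = 0.37:
  β = 0.3700: g = -0.14843, g' = -0.5283 → β = 0.0890
  β = 0.0890: g = -0.00164, g' = -0.5503 → β = 0.0861
Converged at β = 0.0861.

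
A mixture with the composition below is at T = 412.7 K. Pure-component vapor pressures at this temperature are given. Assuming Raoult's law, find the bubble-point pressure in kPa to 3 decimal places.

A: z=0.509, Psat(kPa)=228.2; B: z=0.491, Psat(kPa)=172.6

Pbub = 200.900 kPa

At the bubble point ψ → 0, so ΣzᵢKᵢ = 1 with Kᵢ = Pᵢˢᵃᵗ/P ⇒ P = ΣzᵢPᵢˢᵃᵗ.
P = 0.509·228.2 + 0.491·172.6 = 200.900 kPa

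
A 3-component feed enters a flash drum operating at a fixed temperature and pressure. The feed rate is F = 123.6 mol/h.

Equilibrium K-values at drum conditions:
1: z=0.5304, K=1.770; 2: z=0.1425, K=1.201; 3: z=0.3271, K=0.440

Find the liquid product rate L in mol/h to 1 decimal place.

Material balance + equilibrium reduce to Σ zᵢ(Kᵢ−1)/(1+V/F(Kᵢ−1)) = 0.
Feasibility: ΣzᵢKᵢ = 1.2539, Σzᵢ/Kᵢ = 1.1617 — both > 1, two phases present.
Newton–Raphson from V/F = 0.5:
  V/F = 0.5000: g = 0.06650, g' = -0.3666 → V/F = 0.6814
  V/F = 0.6814: g = -0.00314, g' = -0.4080 → V/F = 0.6737
Converged at V/F = 0.6737.
Then V = V/F·F = 0.6737·123.6 = 83.3 mol/h and L = F − V = 40.3 mol/h.

L = 40.3 mol/h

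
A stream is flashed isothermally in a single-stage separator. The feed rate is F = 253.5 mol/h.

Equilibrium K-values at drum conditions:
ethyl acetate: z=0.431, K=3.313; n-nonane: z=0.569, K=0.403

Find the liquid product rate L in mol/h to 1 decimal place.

L = 132.8 mol/h

Let ψ = V/F and solve Σ zᵢ(Kᵢ−1)/(1+ψ(Kᵢ−1)) = 0.
Check two-phase: ΣzᵢKᵢ = 1.657 > 1 and Σzᵢ/Kᵢ = 1.542 > 1, so g(0) = 0.657 > 0 and g(1) = -0.542 < 0.
Binary case is linear: z₁(K₁−1)(1+ψ(K₂−1)) + z₂(K₂−1)(1+ψ(K₁−1)) = 0
⇒ ψ = [z₁(K₁−1)+z₂(K₂−1)] / [−(K₁−1)(K₂−1)] = 0.6572/1.3809 = 0.476
Then V = ψ·F = 0.4759·253.5 = 120.7 mol/h and L = F − V = 132.8 mol/h.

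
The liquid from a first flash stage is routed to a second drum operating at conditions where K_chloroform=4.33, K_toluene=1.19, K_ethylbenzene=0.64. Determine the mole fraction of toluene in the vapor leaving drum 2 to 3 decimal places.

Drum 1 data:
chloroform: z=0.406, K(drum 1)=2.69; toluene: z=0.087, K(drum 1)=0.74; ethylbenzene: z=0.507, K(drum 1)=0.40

y_toluene (drum 2) = 0.103

Drum 1:
Let ψ₁ = V/F and solve Σ zᵢ(Kᵢ−1)/(1+ψ₁(Kᵢ−1)) = 0.
Feasibility: ΣzᵢKᵢ = 1.359, Σzᵢ/Kᵢ = 1.536 — both > 1, two phases present.
Newton–Raphson from ψ₁ = 0.3:
  ψ₁ = 0.300: g = 0.0598, g' = -0.789 → ψ₁ = 0.376
  ψ₁ = 0.376: g = 0.0018, g' = -0.745 → ψ₁ = 0.378
Converged at ψ₁ = 0.378.
Drum-1 compositions:
  chloroform: x = 0.248, y = 0.666
  toluene: x = 0.096, y = 0.071
  ethylbenzene: x = 0.656, y = 0.262
Drum-2 feed = drum-1 liquid: z₂ = (0.2477, 0.0965, 0.6558).
Drum 2:
Material balance + equilibrium reduce to Σ zᵢ(Kᵢ−1)/(1+ψ₂(Kᵢ−1)) = 0.
Feasibility: ΣzᵢKᵢ = 1.607, Σzᵢ/Kᵢ = 1.163 — both > 1, two phases present.
Newton iteration, ψ₂⁰ = 0.31:
  ψ₂ = 0.310: g = 0.1574, g' = -0.776 → ψ₂ = 0.513
  ψ₂ = 0.513: g = 0.0317, g' = -0.505 → ψ₂ = 0.576
  ψ₂ = 0.576: g = 0.0015, g' = -0.461 → ψ₂ = 0.579
Converged at ψ₂ = 0.579.
  chloroform: x = 0.085, y = 0.366
  toluene: x = 0.087, y = 0.103
  ethylbenzene: x = 0.828, y = 0.530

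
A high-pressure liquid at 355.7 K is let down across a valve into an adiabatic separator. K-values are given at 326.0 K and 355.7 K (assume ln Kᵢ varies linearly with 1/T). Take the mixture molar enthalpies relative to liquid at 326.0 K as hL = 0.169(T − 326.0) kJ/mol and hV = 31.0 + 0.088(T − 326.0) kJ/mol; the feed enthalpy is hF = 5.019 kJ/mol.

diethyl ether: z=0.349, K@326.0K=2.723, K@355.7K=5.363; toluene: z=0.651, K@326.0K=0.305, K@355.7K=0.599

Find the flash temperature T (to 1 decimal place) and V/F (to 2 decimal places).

Adiabatic flash: solve Rachford–Rice at each trial T, then check hF = ψ·hV(T) + (1−ψ)·hL(T).
  T = 326.0 K: K = (2.723, 0.305), RR gives ψ = 0.124, H_out = 3.854 kJ/mol
  T = 355.7 K: K = (5.363, 0.599), RR gives ψ = 0.721, H_out = 25.639 kJ/mol
  T = 340.9 K: K = (3.883, 0.434), RR gives ψ = 0.391, H_out = 14.169 kJ/mol
  T = 333.4 K: K = (3.261, 0.365), RR gives ψ = 0.262, H_out = 9.203 kJ/mol
  T = 329.7 K: K = (2.983, 0.334), RR gives ψ = 0.196, H_out = 6.632 kJ/mol
  T = 327.9 K: K = (2.854, 0.320), RR gives ψ = 0.162, H_out = 5.313 kJ/mol
Linear interpolation between T = 326.0 (H_out = 3.854) and T = 327.9 (H_out = 5.313) on hF = 5.019 gives T ≈ 327.5 K, at which ψ = 0.15.

T = 327.5 K, V/F = 0.15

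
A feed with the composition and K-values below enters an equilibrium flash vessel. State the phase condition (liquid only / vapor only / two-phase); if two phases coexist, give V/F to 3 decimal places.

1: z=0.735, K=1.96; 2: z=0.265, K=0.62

ΣzᵢKᵢ = 1.605; Σzᵢ/Kᵢ = 0.802.
Since Σzᵢ/Kᵢ < 1 the mixture is above its dew point — single vapor phase.

vapor only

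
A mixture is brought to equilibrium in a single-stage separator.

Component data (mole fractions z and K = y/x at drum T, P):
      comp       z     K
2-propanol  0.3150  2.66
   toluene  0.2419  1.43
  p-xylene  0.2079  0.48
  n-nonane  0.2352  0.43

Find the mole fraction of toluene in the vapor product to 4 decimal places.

y_toluene = 0.2778

Let β = V/F and solve Σ zᵢ(Kᵢ−1)/(1+β(Kᵢ−1)) = 0.
g(0) = ΣzᵢKᵢ − 1 = 0.3847 and g(1) = 1 − Σzᵢ/Kᵢ = -0.2677, so a root lies in (0, 1).
Newton–Raphson from β = 0.68:
  β = 0.6800: g = -0.06005, g' = -0.5566 → β = 0.5721
  β = 0.5721: g = -0.00116, g' = -0.5393 → β = 0.5700
Converged at β = 0.5700.
Compositions from xᵢ = zᵢ/(1+β(Kᵢ−1)), yᵢ = Kᵢxᵢ:
  2-propanol: x = 0.1619, y = 0.4305
  toluene: x = 0.1943, y = 0.2778
  p-xylene: x = 0.2955, y = 0.1418
  n-nonane: x = 0.3484, y = 0.1498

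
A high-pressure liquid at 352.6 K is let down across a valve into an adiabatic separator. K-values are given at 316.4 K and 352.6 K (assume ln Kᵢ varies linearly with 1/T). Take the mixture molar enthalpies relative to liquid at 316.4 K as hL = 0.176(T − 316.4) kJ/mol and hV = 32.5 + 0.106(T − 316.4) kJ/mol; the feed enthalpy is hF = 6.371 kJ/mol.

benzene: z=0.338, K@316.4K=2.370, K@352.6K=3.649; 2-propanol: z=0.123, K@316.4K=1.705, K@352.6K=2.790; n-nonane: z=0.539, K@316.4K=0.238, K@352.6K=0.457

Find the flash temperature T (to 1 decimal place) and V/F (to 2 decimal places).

T = 318.8 K, V/F = 0.18

Adiabatic flash: solve Rachford–Rice at each trial T, then check hF = ψ·hV(T) + (1−ψ)·hL(T).
  T = 316.4 K: K = (2.370, 1.705, 0.238), RR gives ψ = 0.149, H_out = 4.832 kJ/mol
  T = 352.6 K: K = (3.649, 2.790, 0.457), RR gives ψ = 0.623, H_out = 25.026 kJ/mol
  T = 334.5 K: K = (2.975, 2.210, 0.336), RR gives ψ = 0.385, H_out = 15.199 kJ/mol
  T = 325.4 K: K = (2.662, 1.947, 0.284), RR gives ψ = 0.272, H_out = 10.254 kJ/mol
  T = 320.9 K: K = (2.514, 1.824, 0.260), RR gives ψ = 0.213, H_out = 7.639 kJ/mol
  T = 318.6 K: K = (2.440, 1.762, 0.249), RR gives ψ = 0.181, H_out = 6.233 kJ/mol
Linear interpolation between T = 318.6 (H_out = 6.233) and T = 320.9 (H_out = 7.639) on hF = 6.371 gives T ≈ 318.8 K, at which ψ = 0.18.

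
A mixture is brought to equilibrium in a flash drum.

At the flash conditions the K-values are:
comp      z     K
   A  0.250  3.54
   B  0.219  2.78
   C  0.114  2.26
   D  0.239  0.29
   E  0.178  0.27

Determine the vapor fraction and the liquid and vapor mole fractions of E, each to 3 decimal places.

Rachford–Rice: g(ψ) = Σ zᵢ(Kᵢ−1)/(1+ψ(Kᵢ−1)) = 0.
Feasibility: ΣzᵢKᵢ = 1.869, Σzᵢ/Kᵢ = 1.683 — both > 1, two phases present.
Newton–Raphson from ψ = 0.5:
  ψ = 0.500: g = 0.1064, g' = -1.100 → ψ = 0.597
  ψ = 0.597: g = -0.0012, g' = -1.137 → ψ = 0.596
Converged at ψ = 0.596.
Compositions from xᵢ = zᵢ/(1+ψ(Kᵢ−1)), yᵢ = Kᵢxᵢ:
  A: x = 0.099, y = 0.352
  B: x = 0.106, y = 0.296
  C: x = 0.065, y = 0.147
  D: x = 0.414, y = 0.120
  E: x = 0.315, y = 0.085

ψ = 0.596, x_E = 0.315, y_E = 0.085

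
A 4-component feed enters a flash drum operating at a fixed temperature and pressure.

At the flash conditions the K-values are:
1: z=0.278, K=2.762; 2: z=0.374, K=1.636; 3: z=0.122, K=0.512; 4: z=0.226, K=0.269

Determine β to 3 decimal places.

Newton–Raphson from β = 0.51:
  β = 0.510: g = 0.0949, g' = -0.684 → β = 0.649
  β = 0.649: g = -0.0044, g' = -0.763 → β = 0.643
Converged at β = 0.643.

β = 0.643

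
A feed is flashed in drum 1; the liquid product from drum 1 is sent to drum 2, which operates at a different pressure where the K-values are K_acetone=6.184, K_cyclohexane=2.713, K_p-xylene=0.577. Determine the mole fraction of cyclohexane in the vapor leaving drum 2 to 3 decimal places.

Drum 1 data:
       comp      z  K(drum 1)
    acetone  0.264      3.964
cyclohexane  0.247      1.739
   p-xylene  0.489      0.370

y_cyclohexane (drum 2) = 0.291

Drum 1:
Let ψ₁ = V/F and solve Σ zᵢ(Kᵢ−1)/(1+ψ₁(Kᵢ−1)) = 0.
g(0) = ΣzᵢKᵢ − 1 = 0.657 and g(1) = 1 − Σzᵢ/Kᵢ = -0.530, so a root lies in (0, 1).
Newton iteration, ψ₁⁰ = 0.7:
  ψ₁ = 0.700: g = -0.1763, g' = -0.925 → ψ₁ = 0.509
  ψ₁ = 0.509: g = -0.0093, g' = -0.860 → ψ₁ = 0.499
Converged at ψ₁ = 0.499.
Drum-1 compositions:
  acetone: x = 0.107, y = 0.422
  cyclohexane: x = 0.180, y = 0.314
  p-xylene: x = 0.713, y = 0.264
Drum-2 feed = drum-1 liquid: z₂ = (0.1065, 0.1805, 0.7130).
Drum 2:
Let ψ₂ = V/F and solve Σ zᵢ(Kᵢ−1)/(1+ψ₂(Kᵢ−1)) = 0.
Feasibility: ΣzᵢKᵢ = 1.560, Σzᵢ/Kᵢ = 1.319 — both > 1, two phases present.
Newton–Raphson from ψ₂ = 0.5:
  ψ₂ = 0.500: g = -0.0622, g' = -0.581 → ψ₂ = 0.393
  ψ₂ = 0.393: g = 0.0050, g' = -0.683 → ψ₂ = 0.400
Converged at ψ₂ = 0.400.
  acetone: x = 0.035, y = 0.214
  cyclohexane: x = 0.107, y = 0.291
  p-xylene: x = 0.858, y = 0.495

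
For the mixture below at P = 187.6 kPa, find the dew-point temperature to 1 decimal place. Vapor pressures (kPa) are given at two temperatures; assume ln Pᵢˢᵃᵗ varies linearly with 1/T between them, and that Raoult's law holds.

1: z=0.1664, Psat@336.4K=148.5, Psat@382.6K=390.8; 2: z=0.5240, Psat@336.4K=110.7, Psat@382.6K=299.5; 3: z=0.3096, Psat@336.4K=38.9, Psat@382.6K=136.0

Dew-point temperature: Σzᵢ·P/Pᵢˢᵃᵗ(T) = 1. Interpolate ln Pᵢˢᵃᵗ = aᵢ + bᵢ/T.
  T = 336.4 K: ΣzᵢP/Pᵢˢᵃᵗ = 2.5913
  T = 382.6 K: ΣzᵢP/Pᵢˢᵃᵗ = 0.8352
  T = 359.5 K: ΣzᵢP/Pᵢˢᵃᵗ = 1.4156
  T = 371.1 K: ΣzᵢP/Pᵢˢᵃᵗ = 1.0767
  T = 376.9 K: ΣzᵢP/Pᵢˢᵃᵗ = 0.9453
  T = 374.0 K: ΣzᵢP/Pᵢˢᵃᵗ = 1.0083
Interpolating between 374.0 K and 376.9 K gives T ≈ 374.4 K.

T = 374.4 K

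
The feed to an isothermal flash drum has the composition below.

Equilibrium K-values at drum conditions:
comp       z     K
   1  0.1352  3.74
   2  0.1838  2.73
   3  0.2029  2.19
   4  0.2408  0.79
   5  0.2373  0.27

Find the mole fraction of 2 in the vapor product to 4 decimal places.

y_2 = 0.2293

Rachford–Rice: g(ψ) = Σ zᵢ(Kᵢ−1)/(1+ψ(Kᵢ−1)) = 0.
Check two-phase: ΣzᵢKᵢ = 1.7061 > 1 and Σzᵢ/Kᵢ = 1.3798 > 1, so g(0) = 0.7061 > 0 and g(1) = -0.3798 < 0.
Newton–Raphson from ψ = 0.5:
  ψ = 0.5000: g = 0.14888, g' = -0.7787 → ψ = 0.6912
  ψ = 0.6912: g = -0.00351, g' = -0.8515 → ψ = 0.6871
Converged at ψ = 0.6871.
Compositions from xᵢ = zᵢ/(1+ψ(Kᵢ−1)), yᵢ = Kᵢxᵢ:
  1: x = 0.0469, y = 0.1754
  2: x = 0.0840, y = 0.2293
  3: x = 0.1116, y = 0.2445
  4: x = 0.2814, y = 0.2223
  5: x = 0.4761, y = 0.1285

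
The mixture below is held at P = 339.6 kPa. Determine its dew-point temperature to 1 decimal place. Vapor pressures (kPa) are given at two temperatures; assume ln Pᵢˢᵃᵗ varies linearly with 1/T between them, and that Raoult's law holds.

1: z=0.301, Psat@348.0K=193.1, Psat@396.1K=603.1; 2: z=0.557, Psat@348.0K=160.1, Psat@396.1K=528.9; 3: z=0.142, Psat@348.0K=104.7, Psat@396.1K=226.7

Dew-point temperature: Σzᵢ·P/Pᵢˢᵃᵗ(T) = 1. Interpolate ln Pᵢˢᵃᵗ = aᵢ + bᵢ/T.
  T = 348.0 K: ΣzᵢP/Pᵢˢᵃᵗ = 2.1714
  T = 396.1 K: ΣzᵢP/Pᵢˢᵃᵗ = 0.7399
  T = 372.1 K: ΣzᵢP/Pᵢˢᵃᵗ = 1.2181
  T = 384.1 K: ΣzᵢP/Pᵢˢᵃᵗ = 0.9411
  T = 378.1 K: ΣzᵢP/Pᵢˢᵃᵗ = 1.0682
  T = 381.1 K: ΣzᵢP/Pᵢˢᵃᵗ = 1.0021
  T = 382.6 K: ΣzᵢP/Pᵢˢᵃᵗ = 0.9710
Interpolating between 381.1 K and 382.6 K gives T ≈ 381.2 K.

T = 381.2 K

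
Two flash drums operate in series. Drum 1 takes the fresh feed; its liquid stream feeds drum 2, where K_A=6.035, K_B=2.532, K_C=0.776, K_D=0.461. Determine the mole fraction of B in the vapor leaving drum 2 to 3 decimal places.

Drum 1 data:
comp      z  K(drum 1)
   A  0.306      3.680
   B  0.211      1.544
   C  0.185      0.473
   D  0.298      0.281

y_B (drum 2) = 0.259

Drum 1:
Iterate (Newton) starting at ψ₁ = 0.3:
  ψ₁ = 0.300: g = 0.1643, g' = -1.044 → ψ₁ = 0.457
  ψ₁ = 0.457: g = 0.0127, g' = -0.915 → ψ₁ = 0.471
Converged at ψ₁ = 0.471.
Drum-1 compositions:
  A: x = 0.135, y = 0.498
  B: x = 0.168, y = 0.259
  C: x = 0.246, y = 0.116
  D: x = 0.451, y = 0.127
Drum-2 feed = drum-1 liquid: z₂ = (0.1352, 0.1679, 0.2461, 0.4507).
Drum 2:
Material balance + equilibrium reduce to Σ zᵢ(Kᵢ−1)/(1+ψ₂(Kᵢ−1)) = 0.
g(0) = ΣzᵢKᵢ − 1 = 0.640 and g(1) = 1 − Σzᵢ/Kᵢ = -0.384, so a root lies in (0, 1).
Iterate (Newton) starting at ψ₂ = 0.69:
  ψ₂ = 0.690: g = -0.1747, g' = -0.614 → ψ₂ = 0.405
  ψ₂ = 0.405: g = 0.0112, g' = -0.750 → ψ₂ = 0.420
Converged at ψ₂ = 0.420.
  A: x = 0.043, y = 0.262
  B: x = 0.102, y = 0.259
  C: x = 0.272, y = 0.211
  D: x = 0.583, y = 0.269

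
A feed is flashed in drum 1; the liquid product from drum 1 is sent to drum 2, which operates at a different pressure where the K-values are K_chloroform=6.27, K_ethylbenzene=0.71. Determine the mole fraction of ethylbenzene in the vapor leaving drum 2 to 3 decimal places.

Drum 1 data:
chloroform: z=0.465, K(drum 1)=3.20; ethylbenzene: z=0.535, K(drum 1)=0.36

y_ethylbenzene (drum 2) = 0.673

Drum 1:
Binary case is linear: z₁(K₁−1)(1+ψ₁(K₂−1)) + z₂(K₂−1)(1+ψ₁(K₁−1)) = 0
⇒ ψ₁ = [z₁(K₁−1)+z₂(K₂−1)] / [−(K₁−1)(K₂−1)] = 0.6806/1.4080 = 0.483
Drum-1 compositions:
  chloroform: x = 0.225, y = 0.721
  ethylbenzene: x = 0.775, y = 0.279
Drum-2 feed = drum-1 liquid: z₂ = (0.2254, 0.7746).
Drum 2:
Material balance + equilibrium reduce to Σ zᵢ(Kᵢ−1)/(1+ψ₂(Kᵢ−1)) = 0.
Check two-phase: ΣzᵢKᵢ = 1.963 > 1 and Σzᵢ/Kᵢ = 1.127 > 1, so g(0) = 0.963 > 0 and g(1) = -0.127 < 0.
Iterate (Newton) starting at ψ₂ = 0.33:
  ψ₂ = 0.330: g = 0.1852, g' = -0.914 → ψ₂ = 0.533
  ψ₂ = 0.533: g = 0.0463, g' = -0.523 → ψ₂ = 0.621
  ψ₂ = 0.621: g = 0.0039, g' = -0.440 → ψ₂ = 0.630
Converged at ψ₂ = 0.630.
  chloroform: x = 0.052, y = 0.327
  ethylbenzene: x = 0.948, y = 0.673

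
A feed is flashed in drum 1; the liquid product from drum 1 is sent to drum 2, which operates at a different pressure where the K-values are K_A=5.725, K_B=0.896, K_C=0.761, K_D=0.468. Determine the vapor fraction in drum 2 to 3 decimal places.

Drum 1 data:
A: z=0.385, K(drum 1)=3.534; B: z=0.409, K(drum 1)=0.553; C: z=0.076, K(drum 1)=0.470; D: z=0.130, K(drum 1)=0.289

V/F (drum 2) = 0.519

Drum 1:
Let ψ₁ = V/F and solve Σ zᵢ(Kᵢ−1)/(1+ψ₁(Kᵢ−1)) = 0.
Feasibility: ΣzᵢKᵢ = 1.660, Σzᵢ/Kᵢ = 1.460 — both > 1, two phases present.
Iterate (Newton) starting at ψ₁ = 0.5:
  ψ₁ = 0.500: g = -0.0033, g' = -0.814 → ψ₁ = 0.496
Converged at ψ₁ = 0.496.
Drum-1 compositions:
  A: x = 0.171, y = 0.603
  B: x = 0.525, y = 0.291
  C: x = 0.103, y = 0.048
  D: x = 0.201, y = 0.058
Drum-2 feed = drum-1 liquid: z₂ = (0.1706, 0.5255, 0.1031, 0.2008).
Drum 2:
Rachford–Rice: g(ψ₂) = Σ zᵢ(Kᵢ−1)/(1+ψ₂(Kᵢ−1)) = 0.
g(0) = ΣzᵢKᵢ − 1 = 0.620 and g(1) = 1 − Σzᵢ/Kᵢ = -0.181, so a root lies in (0, 1).
Newton iteration, ψ₂⁰ = 0.5:
  ψ₂ = 0.500: g = 0.0086, g' = -0.456 → ψ₂ = 0.519
Converged at ψ₂ = 0.519.
  A: x = 0.049, y = 0.283
  B: x = 0.555, y = 0.498
  C: x = 0.118, y = 0.090
  D: x = 0.277, y = 0.130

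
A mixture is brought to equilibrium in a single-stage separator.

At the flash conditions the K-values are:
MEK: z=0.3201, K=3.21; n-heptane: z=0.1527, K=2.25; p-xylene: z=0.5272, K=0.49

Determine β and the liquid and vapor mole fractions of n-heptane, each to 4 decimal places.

Material balance + equilibrium reduce to Σ zᵢ(Kᵢ−1)/(1+β(Kᵢ−1)) = 0.
Check two-phase: ΣzᵢKᵢ = 1.6294 > 1 and Σzᵢ/Kᵢ = 1.2435 > 1, so g(0) = 0.6294 > 0 and g(1) = -0.2435 < 0.
Newton–Raphson from β = 0.5:
  β = 0.5000: g = 0.09263, g' = -0.6902 → β = 0.6342
  β = 0.6342: g = 0.00363, g' = -0.6449 → β = 0.6398
Converged at β = 0.6398.
Compositions from xᵢ = zᵢ/(1+β(Kᵢ−1)), yᵢ = Kᵢxᵢ:
  MEK: x = 0.1326, y = 0.4256
  n-heptane: x = 0.0848, y = 0.1909
  p-xylene: x = 0.7826, y = 0.3835

β = 0.6398, x_n-heptane = 0.0848, y_n-heptane = 0.1909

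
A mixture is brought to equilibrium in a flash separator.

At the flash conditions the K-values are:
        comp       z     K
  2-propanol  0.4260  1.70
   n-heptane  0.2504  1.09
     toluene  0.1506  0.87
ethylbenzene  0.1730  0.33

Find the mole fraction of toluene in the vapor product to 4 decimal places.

y_toluene = 0.1431

Newton–Raphson from β = 0.5:
  β = 0.5000: g = 0.04721, g' = -0.2949 → β = 0.6601
  β = 0.6601: g = -0.00401, g' = -0.3522 → β = 0.6487
  β = 0.6487: g = -0.00003, g' = -0.3465 → β = 0.6486
Converged at β = 0.6486.
Compositions from xᵢ = zᵢ/(1+β(Kᵢ−1)), yᵢ = Kᵢxᵢ:
  2-propanol: x = 0.2930, y = 0.4981
  n-heptane: x = 0.2366, y = 0.2579
  toluene: x = 0.1645, y = 0.1431
  ethylbenzene: x = 0.3060, y = 0.1010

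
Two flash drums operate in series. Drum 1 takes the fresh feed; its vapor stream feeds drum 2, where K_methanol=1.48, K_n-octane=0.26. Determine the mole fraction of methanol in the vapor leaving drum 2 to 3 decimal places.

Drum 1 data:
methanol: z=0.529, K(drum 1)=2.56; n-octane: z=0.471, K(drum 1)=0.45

y_methanol (drum 2) = 0.898

Drum 1:
Material balance + equilibrium reduce to Σ zᵢ(Kᵢ−1)/(1+ψ₁(Kᵢ−1)) = 0.
g(0) = ΣzᵢKᵢ − 1 = 0.566 and g(1) = 1 − Σzᵢ/Kᵢ = -0.253, so a root lies in (0, 1).
Binary case is linear: z₁(K₁−1)(1+ψ₁(K₂−1)) + z₂(K₂−1)(1+ψ₁(K₁−1)) = 0
⇒ ψ₁ = [z₁(K₁−1)+z₂(K₂−1)] / [−(K₁−1)(K₂−1)] = 0.5662/0.8580 = 0.660
Drum-1 compositions:
  methanol: x = 0.261, y = 0.667
  n-octane: x = 0.739, y = 0.333
Drum-2 feed = drum-1 vapor: z₂ = (0.6673, 0.3327).
Drum 2:
Rachford–Rice: g(ψ₂) = Σ zᵢ(Kᵢ−1)/(1+ψ₂(Kᵢ−1)) = 0.
Check two-phase: ΣzᵢKᵢ = 1.074 > 1 and Σzᵢ/Kᵢ = 1.730 > 1, so g(0) = 0.074 > 0 and g(1) = -0.730 < 0.
Binary case is linear: z₁(K₁−1)(1+ψ₂(K₂−1)) + z₂(K₂−1)(1+ψ₂(K₁−1)) = 0
⇒ ψ₂ = [z₁(K₁−1)+z₂(K₂−1)] / [−(K₁−1)(K₂−1)] = 0.0741/0.3552 = 0.209
  methanol: x = 0.607, y = 0.898
  n-octane: x = 0.393, y = 0.102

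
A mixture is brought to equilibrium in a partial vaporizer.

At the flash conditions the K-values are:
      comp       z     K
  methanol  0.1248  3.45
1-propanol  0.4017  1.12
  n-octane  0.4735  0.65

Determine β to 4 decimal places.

Rachford–Rice: g(β) = Σ zᵢ(Kᵢ−1)/(1+β(Kᵢ−1)) = 0.
Check two-phase: ΣzᵢKᵢ = 1.1882 > 1 and Σzᵢ/Kᵢ = 1.1233 > 1, so g(0) = 0.1882 > 0 and g(1) = -0.1233 < 0.
Newton iteration, β⁰ = 0.52:
  β = 0.5200: g = -0.02277, g' = -0.2367 → β = 0.4238
  β = 0.4238: g = 0.00129, g' = -0.2655 → β = 0.4287
Converged at β = 0.4287.

β = 0.4287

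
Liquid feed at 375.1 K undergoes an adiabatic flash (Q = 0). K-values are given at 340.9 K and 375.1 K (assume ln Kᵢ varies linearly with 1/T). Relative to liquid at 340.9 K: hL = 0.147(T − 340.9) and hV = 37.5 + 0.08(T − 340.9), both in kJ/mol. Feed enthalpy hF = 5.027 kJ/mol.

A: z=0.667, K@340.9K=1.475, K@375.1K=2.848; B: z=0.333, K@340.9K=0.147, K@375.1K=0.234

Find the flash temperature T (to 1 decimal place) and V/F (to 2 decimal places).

Adiabatic flash: solve Rachford–Rice at each trial T, then check hF = ψ·hV(T) + (1−ψ)·hL(T).
  T = 340.9 K: K = (1.475, 0.147), RR gives ψ = 0.081, H_out = 3.034 kJ/mol
  T = 375.1 K: K = (2.848, 0.234), RR gives ψ = 0.691, H_out = 29.341 kJ/mol
  T = 358.0 K: K = (2.082, 0.188), RR gives ψ = 0.513, H_out = 21.171 kJ/mol
  T = 349.4 K: K = (1.758, 0.166), RR gives ψ = 0.361, H_out = 14.577 kJ/mol
  T = 345.1 K: K = (1.610, 0.156), RR gives ψ = 0.245, H_out = 9.741 kJ/mol
  T = 343.0 K: K = (1.542, 0.152), RR gives ψ = 0.171, H_out = 6.713 kJ/mol
Linear interpolation between T = 340.9 (H_out = 3.034) and T = 343.0 (H_out = 6.713) on hF = 5.027 gives T ≈ 342.0 K, at which ψ = 0.13.

T = 342.0 K, V/F = 0.13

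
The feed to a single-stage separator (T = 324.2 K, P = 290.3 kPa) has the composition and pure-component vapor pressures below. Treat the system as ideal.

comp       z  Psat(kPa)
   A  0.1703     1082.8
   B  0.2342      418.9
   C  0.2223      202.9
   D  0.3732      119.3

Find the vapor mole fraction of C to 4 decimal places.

Raoult's law: Kᵢ = Pᵢˢᵃᵗ/P = Pᵢˢᵃᵗ/290.3.
  K_A = 1082.8/290.3 = 3.729935, K_B = 418.9/290.3 = 1.442990, K_C = 202.9/290.3 = 0.698932, K_D = 119.3/290.3 = 0.410954
Iterate (Newton) starting at β = 0.5:
  β = 0.5000: g = -0.10888, g' = -0.5458 → β = 0.3005
  β = 0.3005: g = 0.00624, g' = -0.6343 → β = 0.3104
Converged at β = 0.3104.
Compositions from xᵢ = zᵢ/(1+β(Kᵢ−1)), yᵢ = Kᵢxᵢ:
  A: x = 0.0922, y = 0.3438
  B: x = 0.2059, y = 0.2971
  C: x = 0.2452, y = 0.1714
  D: x = 0.4567, y = 0.1877

y_C = 0.1714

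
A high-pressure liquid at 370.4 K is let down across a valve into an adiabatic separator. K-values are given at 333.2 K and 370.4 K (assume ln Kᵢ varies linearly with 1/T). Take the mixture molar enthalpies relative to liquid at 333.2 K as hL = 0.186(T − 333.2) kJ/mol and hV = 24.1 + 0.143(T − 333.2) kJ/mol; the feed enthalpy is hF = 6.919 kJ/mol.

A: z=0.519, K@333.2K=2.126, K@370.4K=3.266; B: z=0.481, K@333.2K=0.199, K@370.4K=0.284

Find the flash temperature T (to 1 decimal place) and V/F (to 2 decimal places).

T = 336.8 K, V/F = 0.26

Adiabatic flash: solve Rachford–Rice at each trial T, then check hF = ψ·hV(T) + (1−ψ)·hL(T).
  T = 333.2 K: K = (2.126, 0.199), RR gives ψ = 0.221, H_out = 5.320 kJ/mol
  T = 370.4 K: K = (3.266, 0.284), RR gives ψ = 0.513, H_out = 18.453 kJ/mol
  T = 351.8 K: K = (2.665, 0.240), RR gives ψ = 0.394, H_out = 12.640 kJ/mol
  T = 342.5 K: K = (2.388, 0.219), RR gives ψ = 0.318, H_out = 9.266 kJ/mol
  T = 337.9 K: K = (2.256, 0.209), RR gives ψ = 0.273, H_out = 7.405 kJ/mol
  T = 335.5 K: K = (2.189, 0.204), RR gives ψ = 0.247, H_out = 6.367 kJ/mol
Linear interpolation between T = 335.5 (H_out = 6.367) and T = 337.9 (H_out = 7.405) on hF = 6.919 gives T ≈ 336.8 K, at which ψ = 0.26.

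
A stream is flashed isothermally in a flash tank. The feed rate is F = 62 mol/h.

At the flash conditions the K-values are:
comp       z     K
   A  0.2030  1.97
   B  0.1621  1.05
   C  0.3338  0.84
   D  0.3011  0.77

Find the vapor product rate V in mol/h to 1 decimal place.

Newton–Raphson from ψ = 0.5:
  ψ = 0.5000: g = 0.00420, g' = -0.1174 → ψ = 0.5358
  ψ = 0.5358: g = 0.00006, g' = -0.1140 → ψ = 0.5363
Converged at ψ = 0.5363.
Then V = ψ·F = 0.5363·62 = 33.3 mol/h and L = F − V = 28.7 mol/h.

V = 33.3 mol/h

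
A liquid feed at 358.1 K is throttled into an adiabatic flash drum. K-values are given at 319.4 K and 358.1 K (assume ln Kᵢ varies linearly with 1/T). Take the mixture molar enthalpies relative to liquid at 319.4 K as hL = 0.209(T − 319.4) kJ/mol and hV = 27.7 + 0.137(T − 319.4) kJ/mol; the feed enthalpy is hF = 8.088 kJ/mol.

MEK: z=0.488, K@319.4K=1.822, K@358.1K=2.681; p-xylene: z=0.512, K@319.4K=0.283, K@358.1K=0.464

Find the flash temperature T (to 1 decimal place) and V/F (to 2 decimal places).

T = 329.2 K, V/F = 0.22

Adiabatic flash: solve Rachford–Rice at each trial T, then check hF = ψ·hV(T) + (1−ψ)·hL(T).
  T = 319.4 K: K = (1.822, 0.283), RR gives ψ = 0.058, H_out = 1.599 kJ/mol
  T = 358.1 K: K = (2.681, 0.464), RR gives ψ = 0.606, H_out = 23.183 kJ/mol
  T = 338.8 K: K = (2.236, 0.368), RR gives ψ = 0.358, H_out = 13.459 kJ/mol
  T = 329.1 K: K = (2.024, 0.324), RR gives ψ = 0.222, H_out = 8.020 kJ/mol
  T = 334.0 K: K = (2.130, 0.346), RR gives ψ = 0.293, H_out = 10.852 kJ/mol
  T = 331.6 K: K = (2.078, 0.335), RR gives ψ = 0.259, H_out = 9.490 kJ/mol
  T = 330.4 K: K = (2.052, 0.330), RR gives ψ = 0.241, H_out = 8.792 kJ/mol
Linear interpolation between T = 329.1 (H_out = 8.020) and T = 330.4 (H_out = 8.792) on hF = 8.088 gives T ≈ 329.2 K, at which ψ = 0.22.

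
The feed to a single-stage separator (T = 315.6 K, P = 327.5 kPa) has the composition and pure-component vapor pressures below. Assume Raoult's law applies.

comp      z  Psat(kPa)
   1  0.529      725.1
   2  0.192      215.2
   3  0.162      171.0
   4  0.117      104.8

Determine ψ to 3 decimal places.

ψ = 0.686

Raoult's law: Kᵢ = Pᵢˢᵃᵗ/P = Pᵢˢᵃᵗ/327.5.
  K_1 = 725.1/327.5 = 2.21405, K_2 = 215.2/327.5 = 0.65710, K_3 = 171.0/327.5 = 0.52214, K_4 = 104.8/327.5 = 0.32000
Rachford–Rice: g(ψ) = Σ zᵢ(Kᵢ−1)/(1+ψ(Kᵢ−1)) = 0.
Check two-phase: ΣzᵢKᵢ = 1.419 > 1 and Σzᵢ/Kᵢ = 1.207 > 1, so g(0) = 0.419 > 0 and g(1) = -0.207 < 0.
Newton iteration, ψ⁰ = 0.32:
  ψ = 0.320: g = 0.1955, g' = -0.573 → ψ = 0.661
  ψ = 0.661: g = 0.0133, g' = -0.535 → ψ = 0.686
Converged at ψ = 0.686.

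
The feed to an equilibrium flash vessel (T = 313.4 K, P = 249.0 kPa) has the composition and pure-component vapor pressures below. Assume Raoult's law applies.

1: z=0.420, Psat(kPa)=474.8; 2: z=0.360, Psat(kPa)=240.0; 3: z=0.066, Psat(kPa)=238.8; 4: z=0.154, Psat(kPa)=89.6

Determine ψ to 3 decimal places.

ψ = 0.806

Raoult's law: Kᵢ = Pᵢˢᵃᵗ/P = Pᵢˢᵃᵗ/249.0.
  K_1 = 474.8/249.0 = 1.90683, K_2 = 240.0/249.0 = 0.96386, K_3 = 238.8/249.0 = 0.95904, K_4 = 89.6/249.0 = 0.35984
Material balance + equilibrium reduce to Σ zᵢ(Kᵢ−1)/(1+ψ(Kᵢ−1)) = 0.
g(0) = ΣzᵢKᵢ − 1 = 0.267 and g(1) = 1 − Σzᵢ/Kᵢ = -0.091, so a root lies in (0, 1).
Iterate (Newton) starting at ψ = 0.59:
  ψ = 0.590: g = 0.0736, g' = -0.310 → ψ = 0.827
  ψ = 0.827: g = -0.0082, g' = -0.399 → ψ = 0.807
  ψ = 0.807: g = -0.0001, g' = -0.386 → ψ = 0.806
Converged at ψ = 0.806.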